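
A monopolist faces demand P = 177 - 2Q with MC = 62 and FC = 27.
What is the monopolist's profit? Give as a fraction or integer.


MR = MC: 177 - 4Q = 62
Q* = 115/4
P* = 177 - 2*115/4 = 239/2
Profit = (P* - MC)*Q* - FC
= (239/2 - 62)*115/4 - 27
= 115/2*115/4 - 27
= 13225/8 - 27 = 13009/8

13009/8


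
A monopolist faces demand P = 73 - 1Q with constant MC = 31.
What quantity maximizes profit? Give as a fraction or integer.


TR = P*Q = (73 - 1Q)Q = 73Q - 1Q^2
MR = dTR/dQ = 73 - 2Q
Set MR = MC:
73 - 2Q = 31
42 = 2Q
Q* = 42/2 = 21

21


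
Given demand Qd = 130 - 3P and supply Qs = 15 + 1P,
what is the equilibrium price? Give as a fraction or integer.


At equilibrium, Qd = Qs.
130 - 3P = 15 + 1P
130 - 15 = 3P + 1P
115 = 4P
P* = 115/4 = 115/4

115/4


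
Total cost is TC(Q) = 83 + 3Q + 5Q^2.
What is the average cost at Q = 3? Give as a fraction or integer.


TC(3) = 83 + 3*3 + 5*3^2
TC(3) = 83 + 9 + 45 = 137
AC = TC/Q = 137/3 = 137/3

137/3


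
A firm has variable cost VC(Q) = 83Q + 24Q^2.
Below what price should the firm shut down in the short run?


AVC(Q) = VC(Q)/Q = 83 + 24Q
AVC is increasing in Q, so minimum AVC is at Q -> 0+.
Min AVC = 83
The firm should shut down if P < 83.

83


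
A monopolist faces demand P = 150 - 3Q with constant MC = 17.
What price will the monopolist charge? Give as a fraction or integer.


MR = 150 - 6Q
Set MR = MC: 150 - 6Q = 17
Q* = 133/6
Substitute into demand:
P* = 150 - 3*133/6 = 167/2

167/2


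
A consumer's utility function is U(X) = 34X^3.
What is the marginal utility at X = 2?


MU = dU/dX = 34*3*X^(3-1)
MU = 102*X^2
At X = 2:
MU = 102 * 2^2
MU = 102 * 4 = 408

408


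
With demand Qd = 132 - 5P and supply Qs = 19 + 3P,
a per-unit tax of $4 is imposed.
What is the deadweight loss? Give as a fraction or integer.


Pre-tax equilibrium quantity: Q* = 491/8
Post-tax equilibrium quantity: Q_tax = 431/8
Reduction in quantity: Q* - Q_tax = 15/2
DWL = (1/2) * tax * (Q* - Q_tax)
DWL = (1/2) * 4 * 15/2 = 15

15


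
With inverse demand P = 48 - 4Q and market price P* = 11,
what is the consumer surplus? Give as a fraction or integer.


Maximum willingness to pay (at Q=0): P_max = 48
Quantity demanded at P* = 11:
Q* = (48 - 11)/4 = 37/4
CS = (1/2) * Q* * (P_max - P*)
CS = (1/2) * 37/4 * (48 - 11)
CS = (1/2) * 37/4 * 37 = 1369/8

1369/8


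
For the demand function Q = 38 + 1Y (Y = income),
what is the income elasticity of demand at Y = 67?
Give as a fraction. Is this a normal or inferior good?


dQ/dY = 1
At Y = 67: Q = 38 + 1*67 = 105
Ey = (dQ/dY)(Y/Q) = 1 * 67 / 105 = 67/105
Since Ey > 0, this is a normal good.

67/105 (normal good)


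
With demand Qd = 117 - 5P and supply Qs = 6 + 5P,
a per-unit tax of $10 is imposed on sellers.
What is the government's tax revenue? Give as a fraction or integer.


With tax on sellers, new supply: Qs' = 6 + 5(P - 10)
= 5P - 44
New equilibrium quantity:
Q_new = 73/2
Tax revenue = tax * Q_new = 10 * 73/2 = 365

365


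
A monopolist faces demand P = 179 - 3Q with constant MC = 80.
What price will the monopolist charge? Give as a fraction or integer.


MR = 179 - 6Q
Set MR = MC: 179 - 6Q = 80
Q* = 33/2
Substitute into demand:
P* = 179 - 3*33/2 = 259/2

259/2


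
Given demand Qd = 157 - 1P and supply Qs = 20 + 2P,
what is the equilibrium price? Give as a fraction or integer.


At equilibrium, Qd = Qs.
157 - 1P = 20 + 2P
157 - 20 = 1P + 2P
137 = 3P
P* = 137/3 = 137/3

137/3


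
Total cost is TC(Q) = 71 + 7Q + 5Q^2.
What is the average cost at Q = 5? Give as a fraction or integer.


TC(5) = 71 + 7*5 + 5*5^2
TC(5) = 71 + 35 + 125 = 231
AC = TC/Q = 231/5 = 231/5

231/5


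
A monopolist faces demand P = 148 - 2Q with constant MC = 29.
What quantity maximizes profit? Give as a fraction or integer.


TR = P*Q = (148 - 2Q)Q = 148Q - 2Q^2
MR = dTR/dQ = 148 - 4Q
Set MR = MC:
148 - 4Q = 29
119 = 4Q
Q* = 119/4 = 119/4

119/4


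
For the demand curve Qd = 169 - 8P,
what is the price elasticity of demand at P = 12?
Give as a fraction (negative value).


dQ/dP = -8
At P = 12: Q = 169 - 8*12 = 73
E = (dQ/dP)(P/Q) = (-8)(12/73) = -96/73

-96/73


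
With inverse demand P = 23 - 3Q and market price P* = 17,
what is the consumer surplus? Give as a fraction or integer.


Maximum willingness to pay (at Q=0): P_max = 23
Quantity demanded at P* = 17:
Q* = (23 - 17)/3 = 2
CS = (1/2) * Q* * (P_max - P*)
CS = (1/2) * 2 * (23 - 17)
CS = (1/2) * 2 * 6 = 6

6


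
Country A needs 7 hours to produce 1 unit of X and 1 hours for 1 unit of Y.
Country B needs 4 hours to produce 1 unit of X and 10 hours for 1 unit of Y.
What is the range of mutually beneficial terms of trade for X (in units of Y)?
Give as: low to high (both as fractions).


Opportunity cost of X for Country A = hours_X / hours_Y = 7/1 = 7 units of Y
Opportunity cost of X for Country B = hours_X / hours_Y = 4/10 = 2/5 units of Y
Terms of trade must be between the two opportunity costs.
Range: 2/5 to 7

2/5 to 7


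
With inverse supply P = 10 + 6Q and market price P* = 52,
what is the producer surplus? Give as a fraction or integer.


Minimum supply price (at Q=0): P_min = 10
Quantity supplied at P* = 52:
Q* = (52 - 10)/6 = 7
PS = (1/2) * Q* * (P* - P_min)
PS = (1/2) * 7 * (52 - 10)
PS = (1/2) * 7 * 42 = 147

147


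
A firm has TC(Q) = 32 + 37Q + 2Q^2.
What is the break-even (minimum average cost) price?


AC(Q) = 32/Q + 37 + 2Q
To minimize: dAC/dQ = -32/Q^2 + 2 = 0
Q^2 = 32/2 = 16
Q* = 4
Min AC = 32/4 + 37 + 2*4
Min AC = 8 + 37 + 8 = 53

53


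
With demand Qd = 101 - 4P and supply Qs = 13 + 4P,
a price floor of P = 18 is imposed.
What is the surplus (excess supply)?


At P = 18:
Qd = 101 - 4*18 = 29
Qs = 13 + 4*18 = 85
Surplus = Qs - Qd = 85 - 29 = 56

56


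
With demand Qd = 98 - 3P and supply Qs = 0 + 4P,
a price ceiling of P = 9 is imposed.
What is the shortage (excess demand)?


At P = 9:
Qd = 98 - 3*9 = 71
Qs = 0 + 4*9 = 36
Shortage = Qd - Qs = 71 - 36 = 35

35


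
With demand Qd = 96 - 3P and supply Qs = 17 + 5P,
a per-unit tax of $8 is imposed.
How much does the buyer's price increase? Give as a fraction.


With a per-unit tax, the buyer's price increase depends on relative slopes.
Supply slope: d = 5, Demand slope: b = 3
Buyer's price increase = d * tax / (b + d)
= 5 * 8 / (3 + 5)
= 40 / 8 = 5

5


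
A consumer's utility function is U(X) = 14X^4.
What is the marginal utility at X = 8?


MU = dU/dX = 14*4*X^(4-1)
MU = 56*X^3
At X = 8:
MU = 56 * 8^3
MU = 56 * 512 = 28672

28672


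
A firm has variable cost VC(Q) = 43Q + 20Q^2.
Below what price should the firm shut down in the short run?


AVC(Q) = VC(Q)/Q = 43 + 20Q
AVC is increasing in Q, so minimum AVC is at Q -> 0+.
Min AVC = 43
The firm should shut down if P < 43.

43


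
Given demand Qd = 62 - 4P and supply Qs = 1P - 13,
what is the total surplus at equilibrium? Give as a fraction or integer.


Find equilibrium: 62 - 4P = 1P - 13
62 + 13 = 5P
P* = 75/5 = 15
Q* = 1*15 - 13 = 2
Inverse demand: P = 31/2 - Q/4, so P_max = 31/2
Inverse supply: P = 13 + Q/1, so P_min = 13
CS = (1/2) * 2 * (31/2 - 15) = 1/2
PS = (1/2) * 2 * (15 - 13) = 2
TS = CS + PS = 1/2 + 2 = 5/2

5/2


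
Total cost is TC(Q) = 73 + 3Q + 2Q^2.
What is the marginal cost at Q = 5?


MC = dTC/dQ = 3 + 2*2*Q
At Q = 5:
MC = 3 + 4*5
MC = 3 + 20 = 23

23


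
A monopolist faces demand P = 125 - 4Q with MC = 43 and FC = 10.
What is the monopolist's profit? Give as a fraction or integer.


MR = MC: 125 - 8Q = 43
Q* = 41/4
P* = 125 - 4*41/4 = 84
Profit = (P* - MC)*Q* - FC
= (84 - 43)*41/4 - 10
= 41*41/4 - 10
= 1681/4 - 10 = 1641/4

1641/4


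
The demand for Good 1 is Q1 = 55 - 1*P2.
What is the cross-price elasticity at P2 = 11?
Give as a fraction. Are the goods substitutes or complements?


dQ1/dP2 = -1
At P2 = 11: Q1 = 55 - 1*11 = 44
Exy = (dQ1/dP2)(P2/Q1) = -1 * 11 / 44 = -1/4
Since Exy < 0, the goods are complements.

-1/4 (complements)


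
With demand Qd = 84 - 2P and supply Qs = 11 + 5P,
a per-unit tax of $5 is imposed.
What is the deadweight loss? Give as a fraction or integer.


Pre-tax equilibrium quantity: Q* = 442/7
Post-tax equilibrium quantity: Q_tax = 56
Reduction in quantity: Q* - Q_tax = 50/7
DWL = (1/2) * tax * (Q* - Q_tax)
DWL = (1/2) * 5 * 50/7 = 125/7

125/7


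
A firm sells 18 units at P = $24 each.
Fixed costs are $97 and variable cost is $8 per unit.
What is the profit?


Total Revenue = P * Q = 24 * 18 = $432
Total Cost = FC + VC*Q = 97 + 8*18 = $241
Profit = TR - TC = 432 - 241 = $191

$191


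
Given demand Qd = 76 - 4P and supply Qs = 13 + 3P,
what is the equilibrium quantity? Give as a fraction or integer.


First find equilibrium price:
76 - 4P = 13 + 3P
P* = 63/7 = 9
Then substitute into demand:
Q* = 76 - 4 * 9 = 40

40


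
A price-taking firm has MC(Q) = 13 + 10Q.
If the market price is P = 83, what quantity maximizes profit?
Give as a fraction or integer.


In perfect competition, profit is maximized where P = MC.
83 = 13 + 10Q
70 = 10Q
Q* = 70/10 = 7

7


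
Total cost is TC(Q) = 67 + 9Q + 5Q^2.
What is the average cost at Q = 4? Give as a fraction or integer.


TC(4) = 67 + 9*4 + 5*4^2
TC(4) = 67 + 36 + 80 = 183
AC = TC/Q = 183/4 = 183/4

183/4


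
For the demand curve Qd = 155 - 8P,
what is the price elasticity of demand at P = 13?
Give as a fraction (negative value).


dQ/dP = -8
At P = 13: Q = 155 - 8*13 = 51
E = (dQ/dP)(P/Q) = (-8)(13/51) = -104/51

-104/51


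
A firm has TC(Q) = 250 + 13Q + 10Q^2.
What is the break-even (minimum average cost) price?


AC(Q) = 250/Q + 13 + 10Q
To minimize: dAC/dQ = -250/Q^2 + 10 = 0
Q^2 = 250/10 = 25
Q* = 5
Min AC = 250/5 + 13 + 10*5
Min AC = 50 + 13 + 50 = 113

113


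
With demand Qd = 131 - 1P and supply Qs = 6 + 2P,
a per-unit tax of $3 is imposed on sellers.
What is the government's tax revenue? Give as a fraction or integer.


With tax on sellers, new supply: Qs' = 6 + 2(P - 3)
= 0 + 2P
New equilibrium quantity:
Q_new = 262/3
Tax revenue = tax * Q_new = 3 * 262/3 = 262

262


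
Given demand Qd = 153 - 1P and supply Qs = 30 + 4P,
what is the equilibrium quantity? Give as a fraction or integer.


First find equilibrium price:
153 - 1P = 30 + 4P
P* = 123/5 = 123/5
Then substitute into demand:
Q* = 153 - 1 * 123/5 = 642/5

642/5


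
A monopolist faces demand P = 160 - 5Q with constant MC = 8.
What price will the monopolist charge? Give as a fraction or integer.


MR = 160 - 10Q
Set MR = MC: 160 - 10Q = 8
Q* = 76/5
Substitute into demand:
P* = 160 - 5*76/5 = 84

84


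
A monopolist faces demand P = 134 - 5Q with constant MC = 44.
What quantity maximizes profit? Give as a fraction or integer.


TR = P*Q = (134 - 5Q)Q = 134Q - 5Q^2
MR = dTR/dQ = 134 - 10Q
Set MR = MC:
134 - 10Q = 44
90 = 10Q
Q* = 90/10 = 9

9


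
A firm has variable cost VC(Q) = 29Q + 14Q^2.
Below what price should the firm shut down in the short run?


AVC(Q) = VC(Q)/Q = 29 + 14Q
AVC is increasing in Q, so minimum AVC is at Q -> 0+.
Min AVC = 29
The firm should shut down if P < 29.

29


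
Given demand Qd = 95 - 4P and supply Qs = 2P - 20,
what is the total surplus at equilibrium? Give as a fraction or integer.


Find equilibrium: 95 - 4P = 2P - 20
95 + 20 = 6P
P* = 115/6 = 115/6
Q* = 2*115/6 - 20 = 55/3
Inverse demand: P = 95/4 - Q/4, so P_max = 95/4
Inverse supply: P = 10 + Q/2, so P_min = 10
CS = (1/2) * 55/3 * (95/4 - 115/6) = 3025/72
PS = (1/2) * 55/3 * (115/6 - 10) = 3025/36
TS = CS + PS = 3025/72 + 3025/36 = 3025/24

3025/24


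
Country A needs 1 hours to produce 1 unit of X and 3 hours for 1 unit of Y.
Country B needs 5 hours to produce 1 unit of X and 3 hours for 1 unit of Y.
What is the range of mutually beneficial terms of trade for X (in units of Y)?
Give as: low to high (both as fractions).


Opportunity cost of X for Country A = hours_X / hours_Y = 1/3 = 1/3 units of Y
Opportunity cost of X for Country B = hours_X / hours_Y = 5/3 = 5/3 units of Y
Terms of trade must be between the two opportunity costs.
Range: 1/3 to 5/3

1/3 to 5/3


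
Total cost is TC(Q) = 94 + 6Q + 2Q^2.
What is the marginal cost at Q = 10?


MC = dTC/dQ = 6 + 2*2*Q
At Q = 10:
MC = 6 + 4*10
MC = 6 + 40 = 46

46


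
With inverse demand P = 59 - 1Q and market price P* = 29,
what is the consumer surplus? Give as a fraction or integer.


Maximum willingness to pay (at Q=0): P_max = 59
Quantity demanded at P* = 29:
Q* = (59 - 29)/1 = 30
CS = (1/2) * Q* * (P_max - P*)
CS = (1/2) * 30 * (59 - 29)
CS = (1/2) * 30 * 30 = 450

450


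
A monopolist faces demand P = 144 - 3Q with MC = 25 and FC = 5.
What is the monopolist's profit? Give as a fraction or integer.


MR = MC: 144 - 6Q = 25
Q* = 119/6
P* = 144 - 3*119/6 = 169/2
Profit = (P* - MC)*Q* - FC
= (169/2 - 25)*119/6 - 5
= 119/2*119/6 - 5
= 14161/12 - 5 = 14101/12

14101/12


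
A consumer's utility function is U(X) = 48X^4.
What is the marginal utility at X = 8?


MU = dU/dX = 48*4*X^(4-1)
MU = 192*X^3
At X = 8:
MU = 192 * 8^3
MU = 192 * 512 = 98304

98304


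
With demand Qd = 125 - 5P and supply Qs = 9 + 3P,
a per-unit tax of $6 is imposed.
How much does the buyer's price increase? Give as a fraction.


With a per-unit tax, the buyer's price increase depends on relative slopes.
Supply slope: d = 3, Demand slope: b = 5
Buyer's price increase = d * tax / (b + d)
= 3 * 6 / (5 + 3)
= 18 / 8 = 9/4

9/4


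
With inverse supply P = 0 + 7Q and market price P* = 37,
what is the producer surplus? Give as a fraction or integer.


Minimum supply price (at Q=0): P_min = 0
Quantity supplied at P* = 37:
Q* = (37 - 0)/7 = 37/7
PS = (1/2) * Q* * (P* - P_min)
PS = (1/2) * 37/7 * (37 - 0)
PS = (1/2) * 37/7 * 37 = 1369/14

1369/14


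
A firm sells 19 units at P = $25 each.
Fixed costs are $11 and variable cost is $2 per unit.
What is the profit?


Total Revenue = P * Q = 25 * 19 = $475
Total Cost = FC + VC*Q = 11 + 2*19 = $49
Profit = TR - TC = 475 - 49 = $426

$426


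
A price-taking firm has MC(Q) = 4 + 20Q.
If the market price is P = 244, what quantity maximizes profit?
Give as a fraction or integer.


In perfect competition, profit is maximized where P = MC.
244 = 4 + 20Q
240 = 20Q
Q* = 240/20 = 12

12


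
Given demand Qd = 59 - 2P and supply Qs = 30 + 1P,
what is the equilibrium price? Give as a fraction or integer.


At equilibrium, Qd = Qs.
59 - 2P = 30 + 1P
59 - 30 = 2P + 1P
29 = 3P
P* = 29/3 = 29/3

29/3


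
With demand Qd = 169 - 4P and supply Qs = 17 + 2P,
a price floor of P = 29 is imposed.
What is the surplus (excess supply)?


At P = 29:
Qd = 169 - 4*29 = 53
Qs = 17 + 2*29 = 75
Surplus = Qs - Qd = 75 - 53 = 22

22


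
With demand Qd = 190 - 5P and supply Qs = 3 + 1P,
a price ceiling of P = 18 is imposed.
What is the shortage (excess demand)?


At P = 18:
Qd = 190 - 5*18 = 100
Qs = 3 + 1*18 = 21
Shortage = Qd - Qs = 100 - 21 = 79

79


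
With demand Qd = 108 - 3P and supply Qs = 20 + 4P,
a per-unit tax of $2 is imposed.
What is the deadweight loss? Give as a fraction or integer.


Pre-tax equilibrium quantity: Q* = 492/7
Post-tax equilibrium quantity: Q_tax = 468/7
Reduction in quantity: Q* - Q_tax = 24/7
DWL = (1/2) * tax * (Q* - Q_tax)
DWL = (1/2) * 2 * 24/7 = 24/7

24/7


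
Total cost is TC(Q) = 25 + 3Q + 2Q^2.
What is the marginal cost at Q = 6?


MC = dTC/dQ = 3 + 2*2*Q
At Q = 6:
MC = 3 + 4*6
MC = 3 + 24 = 27

27


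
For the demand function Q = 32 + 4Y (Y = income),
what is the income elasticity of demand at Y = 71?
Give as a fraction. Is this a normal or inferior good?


dQ/dY = 4
At Y = 71: Q = 32 + 4*71 = 316
Ey = (dQ/dY)(Y/Q) = 4 * 71 / 316 = 71/79
Since Ey > 0, this is a normal good.

71/79 (normal good)


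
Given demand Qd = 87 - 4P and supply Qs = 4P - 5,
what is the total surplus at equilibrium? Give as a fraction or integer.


Find equilibrium: 87 - 4P = 4P - 5
87 + 5 = 8P
P* = 92/8 = 23/2
Q* = 4*23/2 - 5 = 41
Inverse demand: P = 87/4 - Q/4, so P_max = 87/4
Inverse supply: P = 5/4 + Q/4, so P_min = 5/4
CS = (1/2) * 41 * (87/4 - 23/2) = 1681/8
PS = (1/2) * 41 * (23/2 - 5/4) = 1681/8
TS = CS + PS = 1681/8 + 1681/8 = 1681/4

1681/4


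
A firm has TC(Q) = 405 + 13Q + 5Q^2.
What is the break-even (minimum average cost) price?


AC(Q) = 405/Q + 13 + 5Q
To minimize: dAC/dQ = -405/Q^2 + 5 = 0
Q^2 = 405/5 = 81
Q* = 9
Min AC = 405/9 + 13 + 5*9
Min AC = 45 + 13 + 45 = 103

103


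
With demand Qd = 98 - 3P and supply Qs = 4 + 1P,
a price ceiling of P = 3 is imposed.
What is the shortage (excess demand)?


At P = 3:
Qd = 98 - 3*3 = 89
Qs = 4 + 1*3 = 7
Shortage = Qd - Qs = 89 - 7 = 82

82


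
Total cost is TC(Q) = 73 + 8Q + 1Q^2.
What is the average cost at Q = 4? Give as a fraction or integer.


TC(4) = 73 + 8*4 + 1*4^2
TC(4) = 73 + 32 + 16 = 121
AC = TC/Q = 121/4 = 121/4

121/4


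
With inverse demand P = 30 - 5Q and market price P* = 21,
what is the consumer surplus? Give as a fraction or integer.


Maximum willingness to pay (at Q=0): P_max = 30
Quantity demanded at P* = 21:
Q* = (30 - 21)/5 = 9/5
CS = (1/2) * Q* * (P_max - P*)
CS = (1/2) * 9/5 * (30 - 21)
CS = (1/2) * 9/5 * 9 = 81/10

81/10


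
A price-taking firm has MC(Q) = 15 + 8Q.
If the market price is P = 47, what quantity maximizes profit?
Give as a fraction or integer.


In perfect competition, profit is maximized where P = MC.
47 = 15 + 8Q
32 = 8Q
Q* = 32/8 = 4

4


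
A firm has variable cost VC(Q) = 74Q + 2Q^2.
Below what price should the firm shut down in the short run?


AVC(Q) = VC(Q)/Q = 74 + 2Q
AVC is increasing in Q, so minimum AVC is at Q -> 0+.
Min AVC = 74
The firm should shut down if P < 74.

74


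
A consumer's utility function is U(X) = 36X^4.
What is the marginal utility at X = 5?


MU = dU/dX = 36*4*X^(4-1)
MU = 144*X^3
At X = 5:
MU = 144 * 5^3
MU = 144 * 125 = 18000

18000


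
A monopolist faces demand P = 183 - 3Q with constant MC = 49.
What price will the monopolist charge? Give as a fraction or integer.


MR = 183 - 6Q
Set MR = MC: 183 - 6Q = 49
Q* = 67/3
Substitute into demand:
P* = 183 - 3*67/3 = 116

116


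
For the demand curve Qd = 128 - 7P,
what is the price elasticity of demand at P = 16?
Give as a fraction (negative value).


dQ/dP = -7
At P = 16: Q = 128 - 7*16 = 16
E = (dQ/dP)(P/Q) = (-7)(16/16) = -7

-7


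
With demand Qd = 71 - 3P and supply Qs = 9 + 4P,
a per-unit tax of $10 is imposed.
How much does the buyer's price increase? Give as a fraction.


With a per-unit tax, the buyer's price increase depends on relative slopes.
Supply slope: d = 4, Demand slope: b = 3
Buyer's price increase = d * tax / (b + d)
= 4 * 10 / (3 + 4)
= 40 / 7 = 40/7

40/7


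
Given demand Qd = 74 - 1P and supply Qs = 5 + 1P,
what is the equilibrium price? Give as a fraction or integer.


At equilibrium, Qd = Qs.
74 - 1P = 5 + 1P
74 - 5 = 1P + 1P
69 = 2P
P* = 69/2 = 69/2

69/2


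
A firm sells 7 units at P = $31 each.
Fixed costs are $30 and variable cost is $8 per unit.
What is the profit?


Total Revenue = P * Q = 31 * 7 = $217
Total Cost = FC + VC*Q = 30 + 8*7 = $86
Profit = TR - TC = 217 - 86 = $131

$131


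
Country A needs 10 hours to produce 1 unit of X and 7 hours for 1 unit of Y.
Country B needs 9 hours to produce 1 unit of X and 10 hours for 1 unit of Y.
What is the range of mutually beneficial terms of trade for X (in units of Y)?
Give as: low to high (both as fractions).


Opportunity cost of X for Country A = hours_X / hours_Y = 10/7 = 10/7 units of Y
Opportunity cost of X for Country B = hours_X / hours_Y = 9/10 = 9/10 units of Y
Terms of trade must be between the two opportunity costs.
Range: 9/10 to 10/7

9/10 to 10/7


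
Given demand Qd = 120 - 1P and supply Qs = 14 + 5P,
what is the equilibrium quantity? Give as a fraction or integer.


First find equilibrium price:
120 - 1P = 14 + 5P
P* = 106/6 = 53/3
Then substitute into demand:
Q* = 120 - 1 * 53/3 = 307/3

307/3


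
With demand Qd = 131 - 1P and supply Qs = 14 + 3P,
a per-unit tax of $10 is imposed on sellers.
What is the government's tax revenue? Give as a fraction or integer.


With tax on sellers, new supply: Qs' = 14 + 3(P - 10)
= 3P - 16
New equilibrium quantity:
Q_new = 377/4
Tax revenue = tax * Q_new = 10 * 377/4 = 1885/2

1885/2


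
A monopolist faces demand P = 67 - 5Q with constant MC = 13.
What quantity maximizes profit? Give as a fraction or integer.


TR = P*Q = (67 - 5Q)Q = 67Q - 5Q^2
MR = dTR/dQ = 67 - 10Q
Set MR = MC:
67 - 10Q = 13
54 = 10Q
Q* = 54/10 = 27/5

27/5


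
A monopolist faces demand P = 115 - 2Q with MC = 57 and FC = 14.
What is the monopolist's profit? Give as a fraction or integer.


MR = MC: 115 - 4Q = 57
Q* = 29/2
P* = 115 - 2*29/2 = 86
Profit = (P* - MC)*Q* - FC
= (86 - 57)*29/2 - 14
= 29*29/2 - 14
= 841/2 - 14 = 813/2

813/2


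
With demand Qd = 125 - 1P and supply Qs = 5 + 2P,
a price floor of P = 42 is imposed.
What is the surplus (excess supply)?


At P = 42:
Qd = 125 - 1*42 = 83
Qs = 5 + 2*42 = 89
Surplus = Qs - Qd = 89 - 83 = 6

6


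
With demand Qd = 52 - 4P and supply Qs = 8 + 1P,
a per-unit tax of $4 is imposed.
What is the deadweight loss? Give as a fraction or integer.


Pre-tax equilibrium quantity: Q* = 84/5
Post-tax equilibrium quantity: Q_tax = 68/5
Reduction in quantity: Q* - Q_tax = 16/5
DWL = (1/2) * tax * (Q* - Q_tax)
DWL = (1/2) * 4 * 16/5 = 32/5

32/5


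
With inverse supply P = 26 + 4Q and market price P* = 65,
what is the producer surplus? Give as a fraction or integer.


Minimum supply price (at Q=0): P_min = 26
Quantity supplied at P* = 65:
Q* = (65 - 26)/4 = 39/4
PS = (1/2) * Q* * (P* - P_min)
PS = (1/2) * 39/4 * (65 - 26)
PS = (1/2) * 39/4 * 39 = 1521/8

1521/8


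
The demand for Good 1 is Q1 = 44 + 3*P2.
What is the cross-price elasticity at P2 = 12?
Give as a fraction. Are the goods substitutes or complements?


dQ1/dP2 = 3
At P2 = 12: Q1 = 44 + 3*12 = 80
Exy = (dQ1/dP2)(P2/Q1) = 3 * 12 / 80 = 9/20
Since Exy > 0, the goods are substitutes.

9/20 (substitutes)


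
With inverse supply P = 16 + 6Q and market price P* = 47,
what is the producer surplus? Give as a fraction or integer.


Minimum supply price (at Q=0): P_min = 16
Quantity supplied at P* = 47:
Q* = (47 - 16)/6 = 31/6
PS = (1/2) * Q* * (P* - P_min)
PS = (1/2) * 31/6 * (47 - 16)
PS = (1/2) * 31/6 * 31 = 961/12

961/12


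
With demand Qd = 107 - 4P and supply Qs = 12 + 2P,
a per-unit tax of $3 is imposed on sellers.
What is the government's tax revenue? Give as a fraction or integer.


With tax on sellers, new supply: Qs' = 12 + 2(P - 3)
= 6 + 2P
New equilibrium quantity:
Q_new = 119/3
Tax revenue = tax * Q_new = 3 * 119/3 = 119

119


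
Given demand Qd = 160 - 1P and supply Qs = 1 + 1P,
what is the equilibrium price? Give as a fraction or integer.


At equilibrium, Qd = Qs.
160 - 1P = 1 + 1P
160 - 1 = 1P + 1P
159 = 2P
P* = 159/2 = 159/2

159/2


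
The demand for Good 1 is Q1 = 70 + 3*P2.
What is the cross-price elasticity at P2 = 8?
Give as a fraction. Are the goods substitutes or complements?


dQ1/dP2 = 3
At P2 = 8: Q1 = 70 + 3*8 = 94
Exy = (dQ1/dP2)(P2/Q1) = 3 * 8 / 94 = 12/47
Since Exy > 0, the goods are substitutes.

12/47 (substitutes)


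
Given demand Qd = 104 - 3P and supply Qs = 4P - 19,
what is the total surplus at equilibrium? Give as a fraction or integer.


Find equilibrium: 104 - 3P = 4P - 19
104 + 19 = 7P
P* = 123/7 = 123/7
Q* = 4*123/7 - 19 = 359/7
Inverse demand: P = 104/3 - Q/3, so P_max = 104/3
Inverse supply: P = 19/4 + Q/4, so P_min = 19/4
CS = (1/2) * 359/7 * (104/3 - 123/7) = 128881/294
PS = (1/2) * 359/7 * (123/7 - 19/4) = 128881/392
TS = CS + PS = 128881/294 + 128881/392 = 128881/168

128881/168


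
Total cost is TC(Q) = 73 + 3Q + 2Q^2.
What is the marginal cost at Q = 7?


MC = dTC/dQ = 3 + 2*2*Q
At Q = 7:
MC = 3 + 4*7
MC = 3 + 28 = 31

31


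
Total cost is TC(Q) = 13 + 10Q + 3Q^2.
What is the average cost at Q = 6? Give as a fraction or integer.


TC(6) = 13 + 10*6 + 3*6^2
TC(6) = 13 + 60 + 108 = 181
AC = TC/Q = 181/6 = 181/6

181/6


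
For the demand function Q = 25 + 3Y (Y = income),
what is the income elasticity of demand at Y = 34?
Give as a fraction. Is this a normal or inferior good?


dQ/dY = 3
At Y = 34: Q = 25 + 3*34 = 127
Ey = (dQ/dY)(Y/Q) = 3 * 34 / 127 = 102/127
Since Ey > 0, this is a normal good.

102/127 (normal good)


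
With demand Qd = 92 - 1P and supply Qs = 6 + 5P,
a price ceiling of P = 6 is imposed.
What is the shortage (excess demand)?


At P = 6:
Qd = 92 - 1*6 = 86
Qs = 6 + 5*6 = 36
Shortage = Qd - Qs = 86 - 36 = 50

50


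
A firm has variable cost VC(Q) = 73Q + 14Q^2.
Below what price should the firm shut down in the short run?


AVC(Q) = VC(Q)/Q = 73 + 14Q
AVC is increasing in Q, so minimum AVC is at Q -> 0+.
Min AVC = 73
The firm should shut down if P < 73.

73


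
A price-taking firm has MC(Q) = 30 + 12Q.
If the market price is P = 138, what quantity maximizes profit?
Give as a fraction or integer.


In perfect competition, profit is maximized where P = MC.
138 = 30 + 12Q
108 = 12Q
Q* = 108/12 = 9

9


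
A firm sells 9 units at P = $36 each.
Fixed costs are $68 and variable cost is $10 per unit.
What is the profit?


Total Revenue = P * Q = 36 * 9 = $324
Total Cost = FC + VC*Q = 68 + 10*9 = $158
Profit = TR - TC = 324 - 158 = $166

$166


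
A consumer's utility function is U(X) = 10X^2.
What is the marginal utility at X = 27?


MU = dU/dX = 10*2*X^(2-1)
MU = 20*X^1
At X = 27:
MU = 20 * 27^1
MU = 20 * 27 = 540

540


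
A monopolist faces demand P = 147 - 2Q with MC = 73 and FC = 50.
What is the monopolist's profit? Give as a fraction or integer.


MR = MC: 147 - 4Q = 73
Q* = 37/2
P* = 147 - 2*37/2 = 110
Profit = (P* - MC)*Q* - FC
= (110 - 73)*37/2 - 50
= 37*37/2 - 50
= 1369/2 - 50 = 1269/2

1269/2


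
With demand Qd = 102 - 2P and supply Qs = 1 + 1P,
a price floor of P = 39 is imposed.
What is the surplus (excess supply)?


At P = 39:
Qd = 102 - 2*39 = 24
Qs = 1 + 1*39 = 40
Surplus = Qs - Qd = 40 - 24 = 16

16


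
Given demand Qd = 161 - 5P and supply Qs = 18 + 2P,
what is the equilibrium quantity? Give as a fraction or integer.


First find equilibrium price:
161 - 5P = 18 + 2P
P* = 143/7 = 143/7
Then substitute into demand:
Q* = 161 - 5 * 143/7 = 412/7

412/7


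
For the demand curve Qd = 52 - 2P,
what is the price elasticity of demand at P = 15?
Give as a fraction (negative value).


dQ/dP = -2
At P = 15: Q = 52 - 2*15 = 22
E = (dQ/dP)(P/Q) = (-2)(15/22) = -15/11

-15/11


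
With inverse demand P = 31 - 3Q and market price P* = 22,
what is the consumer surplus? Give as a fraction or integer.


Maximum willingness to pay (at Q=0): P_max = 31
Quantity demanded at P* = 22:
Q* = (31 - 22)/3 = 3
CS = (1/2) * Q* * (P_max - P*)
CS = (1/2) * 3 * (31 - 22)
CS = (1/2) * 3 * 9 = 27/2

27/2


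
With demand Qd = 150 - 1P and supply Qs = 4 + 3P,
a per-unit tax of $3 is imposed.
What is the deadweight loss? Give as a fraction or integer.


Pre-tax equilibrium quantity: Q* = 227/2
Post-tax equilibrium quantity: Q_tax = 445/4
Reduction in quantity: Q* - Q_tax = 9/4
DWL = (1/2) * tax * (Q* - Q_tax)
DWL = (1/2) * 3 * 9/4 = 27/8

27/8


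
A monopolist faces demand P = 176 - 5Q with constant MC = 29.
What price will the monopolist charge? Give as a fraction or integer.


MR = 176 - 10Q
Set MR = MC: 176 - 10Q = 29
Q* = 147/10
Substitute into demand:
P* = 176 - 5*147/10 = 205/2

205/2


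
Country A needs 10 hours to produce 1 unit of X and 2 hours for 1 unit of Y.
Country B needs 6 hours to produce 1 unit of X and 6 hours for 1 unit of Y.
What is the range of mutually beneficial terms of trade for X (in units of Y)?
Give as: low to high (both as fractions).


Opportunity cost of X for Country A = hours_X / hours_Y = 10/2 = 5 units of Y
Opportunity cost of X for Country B = hours_X / hours_Y = 6/6 = 1 units of Y
Terms of trade must be between the two opportunity costs.
Range: 1 to 5

1 to 5


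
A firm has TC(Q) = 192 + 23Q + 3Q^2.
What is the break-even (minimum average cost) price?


AC(Q) = 192/Q + 23 + 3Q
To minimize: dAC/dQ = -192/Q^2 + 3 = 0
Q^2 = 192/3 = 64
Q* = 8
Min AC = 192/8 + 23 + 3*8
Min AC = 24 + 23 + 24 = 71

71


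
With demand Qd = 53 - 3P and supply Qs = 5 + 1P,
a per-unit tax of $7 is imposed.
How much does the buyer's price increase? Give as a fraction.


With a per-unit tax, the buyer's price increase depends on relative slopes.
Supply slope: d = 1, Demand slope: b = 3
Buyer's price increase = d * tax / (b + d)
= 1 * 7 / (3 + 1)
= 7 / 4 = 7/4

7/4


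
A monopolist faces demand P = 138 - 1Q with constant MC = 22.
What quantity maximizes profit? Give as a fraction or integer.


TR = P*Q = (138 - 1Q)Q = 138Q - 1Q^2
MR = dTR/dQ = 138 - 2Q
Set MR = MC:
138 - 2Q = 22
116 = 2Q
Q* = 116/2 = 58

58


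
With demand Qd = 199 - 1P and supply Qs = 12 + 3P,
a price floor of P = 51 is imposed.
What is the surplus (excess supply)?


At P = 51:
Qd = 199 - 1*51 = 148
Qs = 12 + 3*51 = 165
Surplus = Qs - Qd = 165 - 148 = 17

17


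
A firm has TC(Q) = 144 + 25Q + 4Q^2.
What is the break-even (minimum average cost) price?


AC(Q) = 144/Q + 25 + 4Q
To minimize: dAC/dQ = -144/Q^2 + 4 = 0
Q^2 = 144/4 = 36
Q* = 6
Min AC = 144/6 + 25 + 4*6
Min AC = 24 + 25 + 24 = 73

73


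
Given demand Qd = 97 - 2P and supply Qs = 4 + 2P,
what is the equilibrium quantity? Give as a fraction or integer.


First find equilibrium price:
97 - 2P = 4 + 2P
P* = 93/4 = 93/4
Then substitute into demand:
Q* = 97 - 2 * 93/4 = 101/2

101/2


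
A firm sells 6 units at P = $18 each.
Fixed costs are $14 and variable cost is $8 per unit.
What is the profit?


Total Revenue = P * Q = 18 * 6 = $108
Total Cost = FC + VC*Q = 14 + 8*6 = $62
Profit = TR - TC = 108 - 62 = $46

$46


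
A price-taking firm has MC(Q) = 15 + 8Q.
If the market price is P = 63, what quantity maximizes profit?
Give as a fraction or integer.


In perfect competition, profit is maximized where P = MC.
63 = 15 + 8Q
48 = 8Q
Q* = 48/8 = 6

6


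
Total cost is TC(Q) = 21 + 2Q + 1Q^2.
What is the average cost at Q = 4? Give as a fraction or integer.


TC(4) = 21 + 2*4 + 1*4^2
TC(4) = 21 + 8 + 16 = 45
AC = TC/Q = 45/4 = 45/4

45/4


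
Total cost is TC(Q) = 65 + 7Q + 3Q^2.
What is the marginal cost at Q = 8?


MC = dTC/dQ = 7 + 2*3*Q
At Q = 8:
MC = 7 + 6*8
MC = 7 + 48 = 55

55


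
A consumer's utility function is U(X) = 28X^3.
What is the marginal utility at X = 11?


MU = dU/dX = 28*3*X^(3-1)
MU = 84*X^2
At X = 11:
MU = 84 * 11^2
MU = 84 * 121 = 10164

10164


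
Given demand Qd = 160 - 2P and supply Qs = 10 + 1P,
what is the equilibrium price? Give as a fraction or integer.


At equilibrium, Qd = Qs.
160 - 2P = 10 + 1P
160 - 10 = 2P + 1P
150 = 3P
P* = 150/3 = 50

50


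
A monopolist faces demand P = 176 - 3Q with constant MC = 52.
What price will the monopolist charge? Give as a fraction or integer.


MR = 176 - 6Q
Set MR = MC: 176 - 6Q = 52
Q* = 62/3
Substitute into demand:
P* = 176 - 3*62/3 = 114

114


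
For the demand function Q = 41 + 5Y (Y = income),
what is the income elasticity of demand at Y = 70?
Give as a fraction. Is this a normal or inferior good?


dQ/dY = 5
At Y = 70: Q = 41 + 5*70 = 391
Ey = (dQ/dY)(Y/Q) = 5 * 70 / 391 = 350/391
Since Ey > 0, this is a normal good.

350/391 (normal good)


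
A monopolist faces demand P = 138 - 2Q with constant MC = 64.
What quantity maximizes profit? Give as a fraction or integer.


TR = P*Q = (138 - 2Q)Q = 138Q - 2Q^2
MR = dTR/dQ = 138 - 4Q
Set MR = MC:
138 - 4Q = 64
74 = 4Q
Q* = 74/4 = 37/2

37/2


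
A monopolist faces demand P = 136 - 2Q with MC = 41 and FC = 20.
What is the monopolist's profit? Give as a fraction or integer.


MR = MC: 136 - 4Q = 41
Q* = 95/4
P* = 136 - 2*95/4 = 177/2
Profit = (P* - MC)*Q* - FC
= (177/2 - 41)*95/4 - 20
= 95/2*95/4 - 20
= 9025/8 - 20 = 8865/8

8865/8


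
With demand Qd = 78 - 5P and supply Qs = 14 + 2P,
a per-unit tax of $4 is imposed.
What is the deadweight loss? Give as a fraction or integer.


Pre-tax equilibrium quantity: Q* = 226/7
Post-tax equilibrium quantity: Q_tax = 186/7
Reduction in quantity: Q* - Q_tax = 40/7
DWL = (1/2) * tax * (Q* - Q_tax)
DWL = (1/2) * 4 * 40/7 = 80/7

80/7


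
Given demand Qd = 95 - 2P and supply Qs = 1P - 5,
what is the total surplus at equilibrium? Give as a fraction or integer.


Find equilibrium: 95 - 2P = 1P - 5
95 + 5 = 3P
P* = 100/3 = 100/3
Q* = 1*100/3 - 5 = 85/3
Inverse demand: P = 95/2 - Q/2, so P_max = 95/2
Inverse supply: P = 5 + Q/1, so P_min = 5
CS = (1/2) * 85/3 * (95/2 - 100/3) = 7225/36
PS = (1/2) * 85/3 * (100/3 - 5) = 7225/18
TS = CS + PS = 7225/36 + 7225/18 = 7225/12

7225/12


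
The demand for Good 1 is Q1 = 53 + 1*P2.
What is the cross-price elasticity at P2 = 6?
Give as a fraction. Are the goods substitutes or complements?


dQ1/dP2 = 1
At P2 = 6: Q1 = 53 + 1*6 = 59
Exy = (dQ1/dP2)(P2/Q1) = 1 * 6 / 59 = 6/59
Since Exy > 0, the goods are substitutes.

6/59 (substitutes)


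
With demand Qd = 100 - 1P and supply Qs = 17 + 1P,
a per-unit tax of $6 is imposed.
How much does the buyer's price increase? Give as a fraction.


With a per-unit tax, the buyer's price increase depends on relative slopes.
Supply slope: d = 1, Demand slope: b = 1
Buyer's price increase = d * tax / (b + d)
= 1 * 6 / (1 + 1)
= 6 / 2 = 3

3


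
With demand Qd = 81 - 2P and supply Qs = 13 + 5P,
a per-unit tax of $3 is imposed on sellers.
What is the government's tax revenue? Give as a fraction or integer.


With tax on sellers, new supply: Qs' = 13 + 5(P - 3)
= 5P - 2
New equilibrium quantity:
Q_new = 401/7
Tax revenue = tax * Q_new = 3 * 401/7 = 1203/7

1203/7


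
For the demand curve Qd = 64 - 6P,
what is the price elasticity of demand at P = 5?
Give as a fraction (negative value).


dQ/dP = -6
At P = 5: Q = 64 - 6*5 = 34
E = (dQ/dP)(P/Q) = (-6)(5/34) = -15/17

-15/17


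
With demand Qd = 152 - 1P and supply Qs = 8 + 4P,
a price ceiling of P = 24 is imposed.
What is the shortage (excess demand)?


At P = 24:
Qd = 152 - 1*24 = 128
Qs = 8 + 4*24 = 104
Shortage = Qd - Qs = 128 - 104 = 24

24


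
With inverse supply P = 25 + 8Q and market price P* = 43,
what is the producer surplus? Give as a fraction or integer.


Minimum supply price (at Q=0): P_min = 25
Quantity supplied at P* = 43:
Q* = (43 - 25)/8 = 9/4
PS = (1/2) * Q* * (P* - P_min)
PS = (1/2) * 9/4 * (43 - 25)
PS = (1/2) * 9/4 * 18 = 81/4

81/4


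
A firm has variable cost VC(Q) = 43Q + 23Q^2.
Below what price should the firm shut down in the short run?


AVC(Q) = VC(Q)/Q = 43 + 23Q
AVC is increasing in Q, so minimum AVC is at Q -> 0+.
Min AVC = 43
The firm should shut down if P < 43.

43


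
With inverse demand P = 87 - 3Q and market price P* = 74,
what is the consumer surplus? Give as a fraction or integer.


Maximum willingness to pay (at Q=0): P_max = 87
Quantity demanded at P* = 74:
Q* = (87 - 74)/3 = 13/3
CS = (1/2) * Q* * (P_max - P*)
CS = (1/2) * 13/3 * (87 - 74)
CS = (1/2) * 13/3 * 13 = 169/6

169/6


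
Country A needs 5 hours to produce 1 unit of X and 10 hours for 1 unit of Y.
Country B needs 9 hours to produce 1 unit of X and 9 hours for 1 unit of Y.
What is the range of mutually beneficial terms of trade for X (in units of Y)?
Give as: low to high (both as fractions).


Opportunity cost of X for Country A = hours_X / hours_Y = 5/10 = 1/2 units of Y
Opportunity cost of X for Country B = hours_X / hours_Y = 9/9 = 1 units of Y
Terms of trade must be between the two opportunity costs.
Range: 1/2 to 1

1/2 to 1


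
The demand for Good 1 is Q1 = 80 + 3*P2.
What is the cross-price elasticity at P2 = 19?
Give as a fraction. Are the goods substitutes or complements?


dQ1/dP2 = 3
At P2 = 19: Q1 = 80 + 3*19 = 137
Exy = (dQ1/dP2)(P2/Q1) = 3 * 19 / 137 = 57/137
Since Exy > 0, the goods are substitutes.

57/137 (substitutes)


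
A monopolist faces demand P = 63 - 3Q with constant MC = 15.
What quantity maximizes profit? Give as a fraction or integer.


TR = P*Q = (63 - 3Q)Q = 63Q - 3Q^2
MR = dTR/dQ = 63 - 6Q
Set MR = MC:
63 - 6Q = 15
48 = 6Q
Q* = 48/6 = 8

8


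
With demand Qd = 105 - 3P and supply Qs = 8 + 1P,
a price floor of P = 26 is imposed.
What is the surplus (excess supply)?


At P = 26:
Qd = 105 - 3*26 = 27
Qs = 8 + 1*26 = 34
Surplus = Qs - Qd = 34 - 27 = 7

7


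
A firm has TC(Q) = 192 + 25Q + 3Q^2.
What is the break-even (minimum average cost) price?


AC(Q) = 192/Q + 25 + 3Q
To minimize: dAC/dQ = -192/Q^2 + 3 = 0
Q^2 = 192/3 = 64
Q* = 8
Min AC = 192/8 + 25 + 3*8
Min AC = 24 + 25 + 24 = 73

73


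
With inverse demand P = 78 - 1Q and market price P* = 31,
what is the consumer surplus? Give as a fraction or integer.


Maximum willingness to pay (at Q=0): P_max = 78
Quantity demanded at P* = 31:
Q* = (78 - 31)/1 = 47
CS = (1/2) * Q* * (P_max - P*)
CS = (1/2) * 47 * (78 - 31)
CS = (1/2) * 47 * 47 = 2209/2

2209/2


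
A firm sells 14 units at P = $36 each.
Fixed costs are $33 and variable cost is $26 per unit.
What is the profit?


Total Revenue = P * Q = 36 * 14 = $504
Total Cost = FC + VC*Q = 33 + 26*14 = $397
Profit = TR - TC = 504 - 397 = $107

$107


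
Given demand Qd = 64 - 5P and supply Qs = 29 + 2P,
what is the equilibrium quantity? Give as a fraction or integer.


First find equilibrium price:
64 - 5P = 29 + 2P
P* = 35/7 = 5
Then substitute into demand:
Q* = 64 - 5 * 5 = 39

39


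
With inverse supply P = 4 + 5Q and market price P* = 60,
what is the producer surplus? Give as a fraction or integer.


Minimum supply price (at Q=0): P_min = 4
Quantity supplied at P* = 60:
Q* = (60 - 4)/5 = 56/5
PS = (1/2) * Q* * (P* - P_min)
PS = (1/2) * 56/5 * (60 - 4)
PS = (1/2) * 56/5 * 56 = 1568/5

1568/5


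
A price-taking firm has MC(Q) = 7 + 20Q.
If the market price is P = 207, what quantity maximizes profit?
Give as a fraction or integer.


In perfect competition, profit is maximized where P = MC.
207 = 7 + 20Q
200 = 20Q
Q* = 200/20 = 10

10


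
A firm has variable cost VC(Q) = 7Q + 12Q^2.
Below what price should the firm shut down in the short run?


AVC(Q) = VC(Q)/Q = 7 + 12Q
AVC is increasing in Q, so minimum AVC is at Q -> 0+.
Min AVC = 7
The firm should shut down if P < 7.

7


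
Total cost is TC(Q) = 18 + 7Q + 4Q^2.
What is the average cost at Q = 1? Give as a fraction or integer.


TC(1) = 18 + 7*1 + 4*1^2
TC(1) = 18 + 7 + 4 = 29
AC = TC/Q = 29/1 = 29

29


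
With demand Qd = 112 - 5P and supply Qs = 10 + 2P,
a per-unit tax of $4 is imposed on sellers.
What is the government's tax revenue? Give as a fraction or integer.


With tax on sellers, new supply: Qs' = 10 + 2(P - 4)
= 2 + 2P
New equilibrium quantity:
Q_new = 234/7
Tax revenue = tax * Q_new = 4 * 234/7 = 936/7

936/7


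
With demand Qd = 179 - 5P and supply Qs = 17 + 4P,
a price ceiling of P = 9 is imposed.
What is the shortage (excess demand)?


At P = 9:
Qd = 179 - 5*9 = 134
Qs = 17 + 4*9 = 53
Shortage = Qd - Qs = 134 - 53 = 81

81


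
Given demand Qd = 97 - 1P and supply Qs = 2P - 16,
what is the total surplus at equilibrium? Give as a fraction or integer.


Find equilibrium: 97 - 1P = 2P - 16
97 + 16 = 3P
P* = 113/3 = 113/3
Q* = 2*113/3 - 16 = 178/3
Inverse demand: P = 97 - Q/1, so P_max = 97
Inverse supply: P = 8 + Q/2, so P_min = 8
CS = (1/2) * 178/3 * (97 - 113/3) = 15842/9
PS = (1/2) * 178/3 * (113/3 - 8) = 7921/9
TS = CS + PS = 15842/9 + 7921/9 = 7921/3

7921/3


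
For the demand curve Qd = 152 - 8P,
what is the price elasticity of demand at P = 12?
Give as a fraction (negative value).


dQ/dP = -8
At P = 12: Q = 152 - 8*12 = 56
E = (dQ/dP)(P/Q) = (-8)(12/56) = -12/7

-12/7


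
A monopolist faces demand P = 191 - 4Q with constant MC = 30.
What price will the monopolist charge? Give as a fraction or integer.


MR = 191 - 8Q
Set MR = MC: 191 - 8Q = 30
Q* = 161/8
Substitute into demand:
P* = 191 - 4*161/8 = 221/2

221/2
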